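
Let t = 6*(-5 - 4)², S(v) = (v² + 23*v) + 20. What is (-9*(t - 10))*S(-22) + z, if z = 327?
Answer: 8895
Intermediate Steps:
S(v) = 20 + v² + 23*v
t = 486 (t = 6*(-9)² = 6*81 = 486)
(-9*(t - 10))*S(-22) + z = (-9*(486 - 10))*(20 + (-22)² + 23*(-22)) + 327 = (-9*476)*(20 + 484 - 506) + 327 = -4284*(-2) + 327 = 8568 + 327 = 8895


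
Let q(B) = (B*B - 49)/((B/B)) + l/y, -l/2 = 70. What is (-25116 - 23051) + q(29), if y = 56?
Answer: -94755/2 ≈ -47378.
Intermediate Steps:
l = -140 (l = -2*70 = -140)
q(B) = -103/2 + B² (q(B) = (B*B - 49)/((B/B)) - 140/56 = (B² - 49)/1 - 140*1/56 = (-49 + B²)*1 - 5/2 = (-49 + B²) - 5/2 = -103/2 + B²)
(-25116 - 23051) + q(29) = (-25116 - 23051) + (-103/2 + 29²) = -48167 + (-103/2 + 841) = -48167 + 1579/2 = -94755/2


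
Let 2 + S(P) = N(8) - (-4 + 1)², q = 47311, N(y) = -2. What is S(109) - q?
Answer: -47324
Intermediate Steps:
S(P) = -13 (S(P) = -2 + (-2 - (-4 + 1)²) = -2 + (-2 - 1*(-3)²) = -2 + (-2 - 1*9) = -2 + (-2 - 9) = -2 - 11 = -13)
S(109) - q = -13 - 1*47311 = -13 - 47311 = -47324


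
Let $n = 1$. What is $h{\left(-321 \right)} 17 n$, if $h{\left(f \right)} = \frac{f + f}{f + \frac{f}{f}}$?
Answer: $\frac{5457}{160} \approx 34.106$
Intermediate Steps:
$h{\left(f \right)} = \frac{2 f}{1 + f}$ ($h{\left(f \right)} = \frac{2 f}{f + 1} = \frac{2 f}{1 + f}$)
$h{\left(-321 \right)} 17 n = 2 \left(-321\right) \frac{1}{1 - 321} \cdot 17 \cdot 1 = 2 \left(-321\right) \frac{1}{-320} \cdot 17 = 2 \left(-321\right) \left(- \frac{1}{320}\right) 17 = \frac{321}{160} \cdot 17 = \frac{5457}{160}$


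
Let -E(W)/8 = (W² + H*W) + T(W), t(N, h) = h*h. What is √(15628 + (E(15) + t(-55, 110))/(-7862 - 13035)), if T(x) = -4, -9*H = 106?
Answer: 32*√59978861958/62691 ≈ 125.01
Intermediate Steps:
t(N, h) = h²
H = -106/9 (H = -⅑*106 = -106/9 ≈ -11.778)
E(W) = 32 - 8*W² + 848*W/9 (E(W) = -8*((W² - 106*W/9) - 4) = -8*(-4 + W² - 106*W/9) = 32 - 8*W² + 848*W/9)
√(15628 + (E(15) + t(-55, 110))/(-7862 - 13035)) = √(15628 + ((32 - 8*15² + (848/9)*15) + 110²)/(-7862 - 13035)) = √(15628 + ((32 - 8*225 + 4240/3) + 12100)/(-20897)) = √(15628 + ((32 - 1800 + 4240/3) + 12100)*(-1/20897)) = √(15628 + (-1064/3 + 12100)*(-1/20897)) = √(15628 + (35236/3)*(-1/20897)) = √(15628 - 35236/62691) = √(979699712/62691) = 32*√59978861958/62691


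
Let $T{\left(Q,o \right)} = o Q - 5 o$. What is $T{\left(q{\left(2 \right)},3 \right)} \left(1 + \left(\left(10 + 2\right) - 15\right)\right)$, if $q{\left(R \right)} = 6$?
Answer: $-6$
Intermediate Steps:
$T{\left(Q,o \right)} = - 5 o + Q o$ ($T{\left(Q,o \right)} = Q o - 5 o = - 5 o + Q o$)
$T{\left(q{\left(2 \right)},3 \right)} \left(1 + \left(\left(10 + 2\right) - 15\right)\right) = 3 \left(-5 + 6\right) \left(1 + \left(\left(10 + 2\right) - 15\right)\right) = 3 \cdot 1 \left(1 + \left(12 - 15\right)\right) = 3 \left(1 - 3\right) = 3 \left(-2\right) = -6$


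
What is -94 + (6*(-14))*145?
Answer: -12274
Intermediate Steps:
-94 + (6*(-14))*145 = -94 - 84*145 = -94 - 12180 = -12274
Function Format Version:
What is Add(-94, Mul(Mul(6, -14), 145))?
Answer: -12274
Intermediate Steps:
Add(-94, Mul(Mul(6, -14), 145)) = Add(-94, Mul(-84, 145)) = Add(-94, -12180) = -12274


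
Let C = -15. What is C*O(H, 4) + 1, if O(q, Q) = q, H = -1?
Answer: 16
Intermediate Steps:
C*O(H, 4) + 1 = -15*(-1) + 1 = 15 + 1 = 16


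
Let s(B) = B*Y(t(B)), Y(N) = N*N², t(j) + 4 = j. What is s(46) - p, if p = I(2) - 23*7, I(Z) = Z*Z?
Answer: 3408205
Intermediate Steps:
t(j) = -4 + j
I(Z) = Z²
Y(N) = N³
p = -157 (p = 2² - 23*7 = 4 - 161 = -157)
s(B) = B*(-4 + B)³
s(46) - p = 46*(-4 + 46)³ - 1*(-157) = 46*42³ + 157 = 46*74088 + 157 = 3408048 + 157 = 3408205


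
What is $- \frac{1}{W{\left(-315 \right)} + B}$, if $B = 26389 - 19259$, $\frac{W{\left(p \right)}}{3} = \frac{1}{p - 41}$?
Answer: $- \frac{356}{2538277} \approx -0.00014025$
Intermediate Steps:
$W{\left(p \right)} = \frac{3}{-41 + p}$ ($W{\left(p \right)} = \frac{3}{p - 41} = \frac{3}{-41 + p}$)
$B = 7130$ ($B = 26389 - 19259 = 7130$)
$- \frac{1}{W{\left(-315 \right)} + B} = - \frac{1}{\frac{3}{-41 - 315} + 7130} = - \frac{1}{\frac{3}{-356} + 7130} = - \frac{1}{3 \left(- \frac{1}{356}\right) + 7130} = - \frac{1}{- \frac{3}{356} + 7130} = - \frac{1}{\frac{2538277}{356}} = \left(-1\right) \frac{356}{2538277} = - \frac{356}{2538277}$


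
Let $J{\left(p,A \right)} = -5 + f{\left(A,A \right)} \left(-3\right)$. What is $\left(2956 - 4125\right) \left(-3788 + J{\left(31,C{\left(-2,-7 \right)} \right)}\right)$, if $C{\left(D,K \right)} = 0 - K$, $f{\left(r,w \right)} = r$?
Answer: $4458566$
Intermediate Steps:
$C{\left(D,K \right)} = - K$
$J{\left(p,A \right)} = -5 - 3 A$ ($J{\left(p,A \right)} = -5 + A \left(-3\right) = -5 - 3 A$)
$\left(2956 - 4125\right) \left(-3788 + J{\left(31,C{\left(-2,-7 \right)} \right)}\right) = \left(2956 - 4125\right) \left(-3788 - \left(5 + 3 \left(\left(-1\right) \left(-7\right)\right)\right)\right) = - 1169 \left(-3788 - 26\right) = \left(-1169\right) \left(-3814\right) = 4458566$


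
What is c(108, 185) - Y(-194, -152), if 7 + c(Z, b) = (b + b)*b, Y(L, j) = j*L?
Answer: 38955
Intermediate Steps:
Y(L, j) = L*j
c(Z, b) = -7 + 2*b**2 (c(Z, b) = -7 + (b + b)*b = -7 + (2*b)*b = -7 + 2*b**2)
c(108, 185) - Y(-194, -152) = (-7 + 2*185**2) - (-194)*(-152) = (-7 + 2*34225) - 1*29488 = (-7 + 68450) - 29488 = 68443 - 29488 = 38955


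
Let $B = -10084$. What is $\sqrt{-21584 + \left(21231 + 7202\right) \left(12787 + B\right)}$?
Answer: $\sqrt{76832815} \approx 8765.4$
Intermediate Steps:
$\sqrt{-21584 + \left(21231 + 7202\right) \left(12787 + B\right)} = \sqrt{-21584 + \left(21231 + 7202\right) \left(12787 - 10084\right)} = \sqrt{-21584 + 28433 \cdot 2703} = \sqrt{-21584 + 76854399} = \sqrt{76832815}$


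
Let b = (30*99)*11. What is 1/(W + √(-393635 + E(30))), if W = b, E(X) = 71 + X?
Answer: 1815/59317913 - I*√43726/355907478 ≈ 3.0598e-5 - 5.8753e-7*I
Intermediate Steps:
b = 32670 (b = 2970*11 = 32670)
W = 32670
1/(W + √(-393635 + E(30))) = 1/(32670 + √(-393635 + (71 + 30))) = 1/(32670 + √(-393635 + 101)) = 1/(32670 + √(-393534)) = 1/(32670 + 3*I*√43726)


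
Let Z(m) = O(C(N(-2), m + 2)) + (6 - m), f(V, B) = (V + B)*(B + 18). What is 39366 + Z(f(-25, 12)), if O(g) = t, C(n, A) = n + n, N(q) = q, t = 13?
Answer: 39775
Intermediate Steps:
C(n, A) = 2*n
O(g) = 13
f(V, B) = (18 + B)*(B + V) (f(V, B) = (B + V)*(18 + B) = (18 + B)*(B + V))
Z(m) = 19 - m (Z(m) = 13 + (6 - m) = 19 - m)
39366 + Z(f(-25, 12)) = 39366 + (19 - (12² + 18*12 + 18*(-25) + 12*(-25))) = 39366 + (19 - (144 + 216 - 450 - 300)) = 39366 + (19 - 1*(-390)) = 39366 + (19 + 390) = 39366 + 409 = 39775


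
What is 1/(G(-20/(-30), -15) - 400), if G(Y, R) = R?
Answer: -1/415 ≈ -0.0024096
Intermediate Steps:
1/(G(-20/(-30), -15) - 400) = 1/(-15 - 400) = 1/(-415) = -1/415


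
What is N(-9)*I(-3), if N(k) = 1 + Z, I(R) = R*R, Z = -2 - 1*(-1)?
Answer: 0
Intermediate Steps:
Z = -1 (Z = -2 + 1 = -1)
I(R) = R²
N(k) = 0 (N(k) = 1 - 1 = 0)
N(-9)*I(-3) = 0*(-3)² = 0*9 = 0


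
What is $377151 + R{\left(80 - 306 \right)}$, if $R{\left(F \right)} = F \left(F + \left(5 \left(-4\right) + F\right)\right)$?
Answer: $483823$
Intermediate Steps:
$R{\left(F \right)} = F \left(-20 + 2 F\right)$ ($R{\left(F \right)} = F \left(F + \left(-20 + F\right)\right) = F \left(-20 + 2 F\right)$)
$377151 + R{\left(80 - 306 \right)} = 377151 + 2 \left(80 - 306\right) \left(-10 + \left(80 - 306\right)\right) = 377151 + 2 \left(-226\right) \left(-10 - 226\right) = 377151 + 2 \left(-226\right) \left(-236\right) = 377151 + 106672 = 483823$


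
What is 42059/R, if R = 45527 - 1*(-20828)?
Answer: 42059/66355 ≈ 0.63385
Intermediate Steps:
R = 66355 (R = 45527 + 20828 = 66355)
42059/R = 42059/66355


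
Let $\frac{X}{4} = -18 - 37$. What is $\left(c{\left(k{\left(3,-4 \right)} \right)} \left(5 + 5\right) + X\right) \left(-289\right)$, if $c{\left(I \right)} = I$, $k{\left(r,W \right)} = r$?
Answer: $54910$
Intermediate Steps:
$X = -220$ ($X = 4 \left(-18 - 37\right) = 4 \left(-55\right) = -220$)
$\left(c{\left(k{\left(3,-4 \right)} \right)} \left(5 + 5\right) + X\right) \left(-289\right) = \left(3 \left(5 + 5\right) - 220\right) \left(-289\right) = \left(3 \cdot 10 - 220\right) \left(-289\right) = \left(30 - 220\right) \left(-289\right) = \left(-190\right) \left(-289\right) = 54910$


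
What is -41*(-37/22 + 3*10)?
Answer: -25543/22 ≈ -1161.0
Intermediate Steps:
-41*(-37/22 + 3*10) = -41*(-37*1/22 + 30) = -41*(-37/22 + 30) = -41*623/22 = -25543/22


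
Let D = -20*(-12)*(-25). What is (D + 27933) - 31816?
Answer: -9883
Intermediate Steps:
D = -6000 (D = 240*(-25) = -6000)
(D + 27933) - 31816 = (-6000 + 27933) - 31816 = 21933 - 31816 = -9883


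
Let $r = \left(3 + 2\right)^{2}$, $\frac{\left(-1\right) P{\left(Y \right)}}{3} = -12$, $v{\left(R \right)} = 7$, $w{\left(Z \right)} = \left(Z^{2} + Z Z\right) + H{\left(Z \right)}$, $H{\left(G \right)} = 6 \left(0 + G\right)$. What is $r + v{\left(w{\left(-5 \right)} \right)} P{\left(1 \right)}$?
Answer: $277$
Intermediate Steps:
$H{\left(G \right)} = 6 G$
$w{\left(Z \right)} = 2 Z^{2} + 6 Z$ ($w{\left(Z \right)} = \left(Z^{2} + Z Z\right) + 6 Z = \left(Z^{2} + Z^{2}\right) + 6 Z = 2 Z^{2} + 6 Z$)
$P{\left(Y \right)} = 36$ ($P{\left(Y \right)} = \left(-3\right) \left(-12\right) = 36$)
$r = 25$ ($r = 5^{2} = 25$)
$r + v{\left(w{\left(-5 \right)} \right)} P{\left(1 \right)} = 25 + 7 \cdot 36 = 25 + 252 = 277$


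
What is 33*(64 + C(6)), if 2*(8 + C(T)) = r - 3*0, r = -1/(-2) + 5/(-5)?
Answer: 7359/4 ≈ 1839.8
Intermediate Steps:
r = -1/2 (r = -1*(-1/2) + 5*(-1/5) = 1/2 - 1 = -1/2 ≈ -0.50000)
C(T) = -33/4 (C(T) = -8 + (-1/2 - 3*0)/2 = -8 + (-1/2 + 0)/2 = -8 + (1/2)*(-1/2) = -8 - 1/4 = -33/4)
33*(64 + C(6)) = 33*(64 - 33/4) = 33*(223/4) = 7359/4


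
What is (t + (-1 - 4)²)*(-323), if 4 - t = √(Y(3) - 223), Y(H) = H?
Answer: -9367 + 646*I*√55 ≈ -9367.0 + 4790.9*I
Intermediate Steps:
t = 4 - 2*I*√55 (t = 4 - √(3 - 223) = 4 - √(-220) = 4 - 2*I*√55 ≈ 4.0 - 14.832*I)
(t + (-1 - 4)²)*(-323) = ((4 - 2*I*√55) + (-1 - 4)²)*(-323) = ((4 - 2*I*√55) + (-5)²)*(-323) = ((4 - 2*I*√55) + 25)*(-323) = (29 - 2*I*√55)*(-323) = -9367 + 646*I*√55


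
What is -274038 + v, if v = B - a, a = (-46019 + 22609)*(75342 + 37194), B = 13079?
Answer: 2634206801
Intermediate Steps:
a = -2634467760 (a = -23410*112536 = -2634467760)
v = 2634480839 (v = 13079 - 1*(-2634467760) = 13079 + 2634467760 = 2634480839)
-274038 + v = -274038 + 2634480839 = 2634206801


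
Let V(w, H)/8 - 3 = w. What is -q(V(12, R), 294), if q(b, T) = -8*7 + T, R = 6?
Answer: -238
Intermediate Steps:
V(w, H) = 24 + 8*w
q(b, T) = -56 + T
-q(V(12, R), 294) = -(-56 + 294) = -1*238 = -238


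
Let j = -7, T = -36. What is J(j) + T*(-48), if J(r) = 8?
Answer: 1736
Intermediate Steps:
J(j) + T*(-48) = 8 - 36*(-48) = 8 + 1728 = 1736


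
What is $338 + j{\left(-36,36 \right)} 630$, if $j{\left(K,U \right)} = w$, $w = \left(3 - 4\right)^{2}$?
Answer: $968$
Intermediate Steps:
$w = 1$ ($w = \left(-1\right)^{2} = 1$)
$j{\left(K,U \right)} = 1$
$338 + j{\left(-36,36 \right)} 630 = 338 + 1 \cdot 630 = 338 + 630 = 968$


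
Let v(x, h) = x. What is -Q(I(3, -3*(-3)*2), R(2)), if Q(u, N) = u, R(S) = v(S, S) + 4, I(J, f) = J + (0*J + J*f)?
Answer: -57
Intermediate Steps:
I(J, f) = J + J*f (I(J, f) = J + (0 + J*f) = J + J*f)
R(S) = 4 + S (R(S) = S + 4 = 4 + S)
-Q(I(3, -3*(-3)*2), R(2)) = -3*(1 - 3*(-3)*2) = -3*(1 + 9*2) = -3*(1 + 18) = -3*19 = -1*57 = -57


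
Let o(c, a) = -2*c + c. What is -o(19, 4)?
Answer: 19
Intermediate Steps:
o(c, a) = -c
-o(19, 4) = -(-1)*19 = -1*(-19) = 19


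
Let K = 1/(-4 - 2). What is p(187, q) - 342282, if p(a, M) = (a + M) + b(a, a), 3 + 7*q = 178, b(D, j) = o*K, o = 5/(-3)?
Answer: -6157255/18 ≈ -3.4207e+5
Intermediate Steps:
o = -5/3 (o = 5*(-⅓) = -5/3 ≈ -1.6667)
K = -⅙ (K = 1/(-6) = -⅙ ≈ -0.16667)
b(D, j) = 5/18 (b(D, j) = -5/3*(-⅙) = 5/18)
q = 25 (q = -3/7 + (⅐)*178 = -3/7 + 178/7 = 25)
p(a, M) = 5/18 + M + a (p(a, M) = (a + M) + 5/18 = (M + a) + 5/18 = 5/18 + M + a)
p(187, q) - 342282 = (5/18 + 25 + 187) - 342282 = 3821/18 - 342282 = -6157255/18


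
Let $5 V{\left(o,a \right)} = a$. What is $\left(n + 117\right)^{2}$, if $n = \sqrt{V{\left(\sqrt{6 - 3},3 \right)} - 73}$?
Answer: $\frac{\left(585 + i \sqrt{1810}\right)^{2}}{25} \approx 13617.0 + 1991.1 i$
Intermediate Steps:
$V{\left(o,a \right)} = \frac{a}{5}$
$n = \frac{i \sqrt{1810}}{5}$ ($n = \sqrt{\frac{1}{5} \cdot 3 - 73} = \sqrt{\frac{3}{5} - 73} = \sqrt{- \frac{362}{5}} = \frac{i \sqrt{1810}}{5} \approx 8.5088 i$)
$\left(n + 117\right)^{2} = \left(\frac{i \sqrt{1810}}{5} + 117\right)^{2} = \left(117 + \frac{i \sqrt{1810}}{5}\right)^{2}$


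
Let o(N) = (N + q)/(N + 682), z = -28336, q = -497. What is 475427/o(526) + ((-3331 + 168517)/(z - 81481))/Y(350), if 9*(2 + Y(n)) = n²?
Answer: 3862447821116162179/195033784013 ≈ 1.9804e+7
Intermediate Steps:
o(N) = (-497 + N)/(682 + N) (o(N) = (N - 497)/(N + 682) = (-497 + N)/(682 + N))
Y(n) = -2 + n²/9
475427/o(526) + ((-3331 + 168517)/(z - 81481))/Y(350) = 475427/(((-497 + 526)/(682 + 526))) + ((-3331 + 168517)/(-28336 - 81481))/(-2 + (⅑)*350²) = 475427/((29/1208)) + (165186/(-109817))/(-2 + (⅑)*122500) = 475427/(((1/1208)*29)) + (165186*(-1/109817))/(-2 + 122500/9) = 475427/(29/1208) - 165186/(109817*122482/9) = 475427*(1208/29) - 165186/109817*9/122482 = 574315816/29 - 743337/6725302897 = 3862447821116162179/195033784013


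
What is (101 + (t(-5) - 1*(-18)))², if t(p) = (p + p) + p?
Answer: 10816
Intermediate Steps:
t(p) = 3*p (t(p) = 2*p + p = 3*p)
(101 + (t(-5) - 1*(-18)))² = (101 + (3*(-5) - 1*(-18)))² = (101 + (-15 + 18))² = (101 + 3)² = 104² = 10816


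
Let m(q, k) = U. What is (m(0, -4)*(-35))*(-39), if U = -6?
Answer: -8190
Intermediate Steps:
m(q, k) = -6
(m(0, -4)*(-35))*(-39) = -6*(-35)*(-39) = 210*(-39) = -8190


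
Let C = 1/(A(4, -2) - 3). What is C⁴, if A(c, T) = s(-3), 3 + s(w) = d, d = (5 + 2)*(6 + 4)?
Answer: 1/16777216 ≈ 5.9605e-8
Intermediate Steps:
d = 70 (d = 7*10 = 70)
s(w) = 67 (s(w) = -3 + 70 = 67)
A(c, T) = 67
C = 1/64 (C = 1/(67 - 3) = 1/64 ≈ 0.015625)
C⁴ = (1/64)⁴ = 1/16777216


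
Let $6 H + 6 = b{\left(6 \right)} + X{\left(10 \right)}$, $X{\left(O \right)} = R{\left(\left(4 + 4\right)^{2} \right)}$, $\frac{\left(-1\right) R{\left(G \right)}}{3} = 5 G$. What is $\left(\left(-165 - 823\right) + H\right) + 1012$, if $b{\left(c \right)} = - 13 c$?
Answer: $-150$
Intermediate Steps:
$R{\left(G \right)} = - 15 G$ ($R{\left(G \right)} = - 3 \cdot 5 G = - 15 G$)
$X{\left(O \right)} = -960$ ($X{\left(O \right)} = - 15 \left(4 + 4\right)^{2} = - 15 \cdot 8^{2} = \left(-15\right) 64 = -960$)
$H = -174$ ($H = -1 + \frac{\left(-13\right) 6 - 960}{6} = -1 + \frac{-78 - 960}{6} = -1 + \frac{1}{6} \left(-1038\right) = -1 - 173 = -174$)
$\left(\left(-165 - 823\right) + H\right) + 1012 = \left(\left(-165 - 823\right) - 174\right) + 1012 = \left(-988 - 174\right) + 1012 = -1162 + 1012 = -150$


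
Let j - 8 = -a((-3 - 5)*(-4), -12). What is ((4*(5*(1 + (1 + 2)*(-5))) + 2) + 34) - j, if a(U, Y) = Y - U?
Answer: -296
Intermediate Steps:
j = 52 (j = 8 - (-12 - (-3 - 5)*(-4)) = 8 - (-12 - (-8)*(-4)) = 8 - (-12 - 1*32) = 8 - (-12 - 32) = 8 - 1*(-44) = 8 + 44 = 52)
((4*(5*(1 + (1 + 2)*(-5))) + 2) + 34) - j = ((4*(5*(1 + (1 + 2)*(-5))) + 2) + 34) - 1*52 = ((4*(5*(1 + 3*(-5))) + 2) + 34) - 52 = ((4*(5*(1 - 15)) + 2) + 34) - 52 = ((4*(5*(-14)) + 2) + 34) - 52 = ((4*(-70) + 2) + 34) - 52 = ((-280 + 2) + 34) - 52 = (-278 + 34) - 52 = -244 - 52 = -296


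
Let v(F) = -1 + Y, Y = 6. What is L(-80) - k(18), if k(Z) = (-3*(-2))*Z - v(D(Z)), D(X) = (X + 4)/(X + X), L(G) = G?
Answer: -183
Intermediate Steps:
D(X) = (4 + X)/(2*X) (D(X) = (4 + X)/((2*X)) = (4 + X)*(1/(2*X)) = (4 + X)/(2*X))
v(F) = 5 (v(F) = -1 + 6 = 5)
k(Z) = -5 + 6*Z (k(Z) = (-3*(-2))*Z - 1*5 = 6*Z - 5 = -5 + 6*Z)
L(-80) - k(18) = -80 - (-5 + 6*18) = -80 - (-5 + 108) = -80 - 1*103 = -80 - 103 = -183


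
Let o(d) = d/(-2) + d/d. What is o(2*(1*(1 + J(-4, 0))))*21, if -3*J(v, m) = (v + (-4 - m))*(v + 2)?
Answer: 112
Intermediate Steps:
J(v, m) = -(2 + v)*(-4 + v - m)/3 (J(v, m) = -(v + (-4 - m))*(v + 2)/3 = -(-4 + v - m)*(2 + v)/3 = -(2 + v)*(-4 + v - m)/3)
o(d) = 1 - d/2 (o(d) = d*(-½) + 1 = -d/2 + 1 = 1 - d/2)
o(2*(1*(1 + J(-4, 0))))*21 = (1 - (1 + (8/3 - ⅓*(-4)² + (⅔)*0 + (⅔)*(-4) + (⅓)*0*(-4))))*21 = (1 - (1 + (8/3 - ⅓*16 + 0 - 8/3 + 0)))*21 = (1 - (1 + (8/3 - 16/3 + 0 - 8/3 + 0)))*21 = (1 - (1 - 16/3))*21 = (1 - (-13)/3)*21 = (1 - ½*(-26/3))*21 = (1 + 13/3)*21 = (16/3)*21 = 112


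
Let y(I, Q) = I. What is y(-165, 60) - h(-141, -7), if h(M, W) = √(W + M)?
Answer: -165 - 2*I*√37 ≈ -165.0 - 12.166*I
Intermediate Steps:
h(M, W) = √(M + W)
y(-165, 60) - h(-141, -7) = -165 - √(-141 - 7) = -165 - √(-148) = -165 - 2*I*√37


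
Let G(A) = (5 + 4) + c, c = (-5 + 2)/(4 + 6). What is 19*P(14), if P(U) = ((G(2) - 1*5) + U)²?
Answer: 595251/100 ≈ 5952.5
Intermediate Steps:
c = -3/10 ≈ -0.30000
G(A) = 87/10 (G(A) = (5 + 4) - 3/10 = 9 - 3/10 = 87/10)
P(U) = (37/10 + U)² (P(U) = ((87/10 - 1*5) + U)² = ((87/10 - 5) + U)² = (37/10 + U)²)
19*P(14) = 19*((37 + 10*14)²/100) = 19*((37 + 140)²/100) = 19*((1/100)*177²) = 19*((1/100)*31329) = 19*(31329/100) = 595251/100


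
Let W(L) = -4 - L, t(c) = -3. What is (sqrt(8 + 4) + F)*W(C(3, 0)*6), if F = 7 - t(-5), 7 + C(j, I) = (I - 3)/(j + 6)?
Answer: 400 + 80*sqrt(3) ≈ 538.56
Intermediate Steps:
C(j, I) = -7 + (-3 + I)/(6 + j) (C(j, I) = -7 + (I - 3)/(j + 6) = -7 + (-3 + I)/(6 + j))
F = 10 (F = 7 - 1*(-3) = 7 + 3 = 10)
(sqrt(8 + 4) + F)*W(C(3, 0)*6) = (sqrt(8 + 4) + 10)*(-4 - (-45 + 0 - 7*3)/(6 + 3)*6) = (sqrt(12) + 10)*(-4 - (-45 + 0 - 21)/9*6) = (2*sqrt(3) + 10)*(-4 - (1/9)*(-66)*6) = (10 + 2*sqrt(3))*(-4 - (-22)*6/3) = (10 + 2*sqrt(3))*(-4 - 1*(-44)) = (10 + 2*sqrt(3))*(-4 + 44) = (10 + 2*sqrt(3))*40 = 400 + 80*sqrt(3)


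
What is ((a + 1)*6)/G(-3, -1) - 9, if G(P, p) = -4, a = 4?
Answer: -33/2 ≈ -16.500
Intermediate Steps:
((a + 1)*6)/G(-3, -1) - 9 = ((4 + 1)*6)/(-4) - 9 = (5*6)*(-¼) - 9 = 30*(-¼) - 9 = -15/2 - 9 = -33/2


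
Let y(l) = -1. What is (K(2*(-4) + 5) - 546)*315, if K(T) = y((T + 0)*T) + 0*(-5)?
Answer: -172305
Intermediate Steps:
K(T) = -1 (K(T) = -1 + 0*(-5) = -1 + 0 = -1)
(K(2*(-4) + 5) - 546)*315 = (-1 - 546)*315 = -547*315 = -172305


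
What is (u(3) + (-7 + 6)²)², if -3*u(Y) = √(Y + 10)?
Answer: (3 - √13)²/9 ≈ 0.040744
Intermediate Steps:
u(Y) = -√(10 + Y)/3 (u(Y) = -√(Y + 10)/3 = -√(10 + Y)/3)
(u(3) + (-7 + 6)²)² = (-√(10 + 3)/3 + (-7 + 6)²)² = (-√13/3 + (-1)²)² = (-√13/3 + 1)² = (1 - √13/3)²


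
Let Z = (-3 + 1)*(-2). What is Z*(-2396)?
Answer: -9584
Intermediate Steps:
Z = 4 (Z = -2*(-2) = 4)
Z*(-2396) = 4*(-2396) = -9584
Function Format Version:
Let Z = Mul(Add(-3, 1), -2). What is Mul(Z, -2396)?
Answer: -9584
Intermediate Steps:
Z = 4 (Z = Mul(-2, -2) = 4)
Mul(Z, -2396) = Mul(4, -2396) = -9584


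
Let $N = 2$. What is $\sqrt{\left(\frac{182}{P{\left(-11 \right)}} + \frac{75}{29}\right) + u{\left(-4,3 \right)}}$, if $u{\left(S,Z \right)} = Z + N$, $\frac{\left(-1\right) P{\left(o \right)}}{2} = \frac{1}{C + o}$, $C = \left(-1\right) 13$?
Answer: $\frac{2 \sqrt{460781}}{29} \approx 46.814$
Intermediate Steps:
$C = -13$
$P{\left(o \right)} = - \frac{2}{-13 + o}$
$u{\left(S,Z \right)} = 2 + Z$ ($u{\left(S,Z \right)} = Z + 2 = 2 + Z$)
$\sqrt{\left(\frac{182}{P{\left(-11 \right)}} + \frac{75}{29}\right) + u{\left(-4,3 \right)}} = \sqrt{\left(\frac{182}{\left(-2\right) \frac{1}{-13 - 11}} + \frac{75}{29}\right) + \left(2 + 3\right)} = \sqrt{\left(\frac{182}{\left(-2\right) \frac{1}{-24}} + 75 \cdot \frac{1}{29}\right) + 5} = \sqrt{\left(\frac{182}{\left(-2\right) \left(- \frac{1}{24}\right)} + \frac{75}{29}\right) + 5} = \sqrt{\left(182 \frac{1}{\frac{1}{12}} + \frac{75}{29}\right) + 5} = \sqrt{\left(182 \cdot 12 + \frac{75}{29}\right) + 5} = \sqrt{\left(2184 + \frac{75}{29}\right) + 5} = \sqrt{\frac{63411}{29} + 5} = \sqrt{\frac{63556}{29}} = \frac{2 \sqrt{460781}}{29}$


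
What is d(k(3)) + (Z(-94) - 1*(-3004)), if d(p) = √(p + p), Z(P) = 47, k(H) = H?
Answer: 3051 + √6 ≈ 3053.4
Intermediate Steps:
d(p) = √2*√p (d(p) = √(2*p) = √2*√p)
d(k(3)) + (Z(-94) - 1*(-3004)) = √2*√3 + (47 - 1*(-3004)) = √6 + (47 + 3004) = √6 + 3051 = 3051 + √6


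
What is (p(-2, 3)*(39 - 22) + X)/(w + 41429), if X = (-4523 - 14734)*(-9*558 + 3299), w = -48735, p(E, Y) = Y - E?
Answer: -16589948/3653 ≈ -4541.5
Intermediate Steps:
X = 33179811 (X = -19257*(-5022 + 3299) = -19257*(-1723) = 33179811)
(p(-2, 3)*(39 - 22) + X)/(w + 41429) = ((3 - 1*(-2))*(39 - 22) + 33179811)/(-48735 + 41429) = ((3 + 2)*17 + 33179811)/(-7306) = (5*17 + 33179811)*(-1/7306) = (85 + 33179811)*(-1/7306) = 33179896*(-1/7306) = -16589948/3653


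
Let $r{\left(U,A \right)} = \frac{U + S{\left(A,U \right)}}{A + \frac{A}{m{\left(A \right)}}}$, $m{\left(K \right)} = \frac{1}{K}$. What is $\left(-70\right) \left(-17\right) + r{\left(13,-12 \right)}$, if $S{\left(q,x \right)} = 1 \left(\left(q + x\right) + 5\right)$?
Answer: $\frac{157099}{132} \approx 1190.1$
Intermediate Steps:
$S{\left(q,x \right)} = 5 + q + x$ ($S{\left(q,x \right)} = 1 \left(5 + q + x\right) = 5 + q + x$)
$r{\left(U,A \right)} = \frac{5 + A + 2 U}{A + A^{2}}$ ($r{\left(U,A \right)} = \frac{U + \left(5 + A + U\right)}{A + \frac{A}{\frac{1}{A}}} = \frac{5 + A + 2 U}{A + A A} = \frac{5 + A + 2 U}{A + A^{2}}$)
$\left(-70\right) \left(-17\right) + r{\left(13,-12 \right)} = \left(-70\right) \left(-17\right) + \frac{5 - 12 + 2 \cdot 13}{\left(-12\right) \left(1 - 12\right)} = 1190 - \frac{5 - 12 + 26}{12 \left(-11\right)} = 1190 - \left(- \frac{1}{132}\right) 19 = 1190 + \frac{19}{132} = \frac{157099}{132}$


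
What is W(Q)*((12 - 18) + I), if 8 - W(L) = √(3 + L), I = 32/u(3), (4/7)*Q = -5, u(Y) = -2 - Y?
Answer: -496/5 + 31*I*√23/5 ≈ -99.2 + 29.734*I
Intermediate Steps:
Q = -35/4 (Q = (7/4)*(-5) = -35/4 ≈ -8.7500)
I = -32/5 (I = 32/(-2 - 1*3) = 32/(-2 - 3) = 32/(-5) = 32*(-⅕) = -32/5 ≈ -6.4000)
W(L) = 8 - √(3 + L)
W(Q)*((12 - 18) + I) = (8 - √(3 - 35/4))*((12 - 18) - 32/5) = (8 - √(-23/4))*(-6 - 32/5) = (8 - I*√23/2)*(-62/5) = -496/5 + 31*I*√23/5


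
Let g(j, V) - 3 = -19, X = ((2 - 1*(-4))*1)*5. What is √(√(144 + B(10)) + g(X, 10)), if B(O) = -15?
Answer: √(-16 + √129) ≈ 2.1546*I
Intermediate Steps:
X = 30 (X = ((2 + 4)*1)*5 = (6*1)*5 = 6*5 = 30)
g(j, V) = -16 (g(j, V) = 3 - 19 = -16)
√(√(144 + B(10)) + g(X, 10)) = √(√(144 - 15) - 16) = √(√129 - 16) = √(-16 + √129)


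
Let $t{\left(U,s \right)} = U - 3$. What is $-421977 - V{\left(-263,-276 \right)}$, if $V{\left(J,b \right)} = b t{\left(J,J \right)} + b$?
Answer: $-495117$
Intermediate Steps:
$t{\left(U,s \right)} = -3 + U$ ($t{\left(U,s \right)} = U - 3 = -3 + U$)
$V{\left(J,b \right)} = b + b \left(-3 + J\right)$ ($V{\left(J,b \right)} = b \left(-3 + J\right) + b = b + b \left(-3 + J\right)$)
$-421977 - V{\left(-263,-276 \right)} = -421977 - - 276 \left(-2 - 263\right) = -421977 - \left(-276\right) \left(-265\right) = -421977 - 73140 = -495117$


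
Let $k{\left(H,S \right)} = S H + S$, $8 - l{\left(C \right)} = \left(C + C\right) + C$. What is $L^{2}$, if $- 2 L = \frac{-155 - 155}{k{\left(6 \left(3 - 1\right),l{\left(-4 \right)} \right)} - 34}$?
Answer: $\frac{24025}{51076} \approx 0.47038$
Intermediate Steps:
$l{\left(C \right)} = 8 - 3 C$ ($l{\left(C \right)} = 8 - \left(\left(C + C\right) + C\right) = 8 - \left(2 C + C\right) = 8 - 3 C$)
$k{\left(H,S \right)} = S + H S$ ($k{\left(H,S \right)} = H S + S = S + H S$)
$L = \frac{155}{226}$ ($L = - \frac{\left(-155 - 155\right) \frac{1}{\left(8 - -12\right) \left(1 + 6 \left(3 - 1\right)\right) - 34}}{2} = - \frac{\left(-310\right) \frac{1}{\left(8 + 12\right) \left(1 + 6 \cdot 2\right) - 34}}{2} = - \frac{\left(-310\right) \frac{1}{20 \left(1 + 12\right) - 34}}{2} = - \frac{\left(-310\right) \frac{1}{20 \cdot 13 - 34}}{2} = - \frac{\left(-310\right) \frac{1}{260 - 34}}{2} = - \frac{\left(-310\right) \frac{1}{226}}{2} = \left(- \frac{1}{2}\right) \left(- \frac{155}{113}\right) = \frac{155}{226} \approx 0.68584$)
$L^{2} = \left(\frac{155}{226}\right)^{2} = \frac{24025}{51076}$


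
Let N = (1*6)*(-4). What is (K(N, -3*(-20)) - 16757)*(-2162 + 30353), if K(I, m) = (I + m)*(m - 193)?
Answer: -607375095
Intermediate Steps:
N = -24 (N = 6*(-4) = -24)
K(I, m) = (-193 + m)*(I + m) (K(I, m) = (I + m)*(-193 + m) = (-193 + m)*(I + m))
(K(N, -3*(-20)) - 16757)*(-2162 + 30353) = (((-3*(-20))**2 - 193*(-24) - (-579)*(-20) - (-72)*(-20)) - 16757)*(-2162 + 30353) = ((60**2 + 4632 - 193*60 - 24*60) - 16757)*28191 = ((3600 + 4632 - 11580 - 1440) - 16757)*28191 = (-4788 - 16757)*28191 = -21545*28191 = -607375095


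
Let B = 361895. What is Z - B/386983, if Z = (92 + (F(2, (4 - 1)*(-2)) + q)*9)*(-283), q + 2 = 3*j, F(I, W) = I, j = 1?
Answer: -13032788386/386983 ≈ -33678.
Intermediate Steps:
q = 1 (q = -2 + 3*1 = -2 + 3 = 1)
Z = -33677 (Z = (92 + (2 + 1)*9)*(-283) = (92 + 3*9)*(-283) = (92 + 27)*(-283) = 119*(-283) = -33677)
Z - B/386983 = -33677 - 361895/386983 = -13032788386/386983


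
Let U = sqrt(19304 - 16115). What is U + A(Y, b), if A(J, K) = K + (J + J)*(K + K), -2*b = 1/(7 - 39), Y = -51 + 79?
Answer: 113/64 + sqrt(3189) ≈ 58.237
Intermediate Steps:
Y = 28
U = sqrt(3189) ≈ 56.471
b = 1/64 (b = -1/(2*(7 - 39)) = -1/2/(-32) = -1/2*(-1/32) = 1/64 ≈ 0.015625)
A(J, K) = K + 4*J*K (A(J, K) = K + (2*J)*(2*K) = K + 4*J*K)
U + A(Y, b) = sqrt(3189) + (1 + 4*28)/64 = sqrt(3189) + (1 + 112)/64 = sqrt(3189) + (1/64)*113 = sqrt(3189) + 113/64 = 113/64 + sqrt(3189)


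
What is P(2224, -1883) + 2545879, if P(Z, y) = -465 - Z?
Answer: 2543190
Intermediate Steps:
P(2224, -1883) + 2545879 = (-465 - 1*2224) + 2545879 = (-465 - 2224) + 2545879 = -2689 + 2545879 = 2543190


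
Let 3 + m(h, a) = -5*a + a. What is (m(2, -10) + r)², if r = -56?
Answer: 361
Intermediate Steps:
m(h, a) = -3 - 4*a (m(h, a) = -3 + (-5*a + a) = -3 - 4*a)
(m(2, -10) + r)² = ((-3 - 4*(-10)) - 56)² = ((-3 + 40) - 56)² = (37 - 56)² = (-19)² = 361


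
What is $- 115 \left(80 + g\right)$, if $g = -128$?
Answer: $5520$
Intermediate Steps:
$- 115 \left(80 + g\right) = - 115 \left(80 - 128\right) = \left(-115\right) \left(-48\right) = 5520$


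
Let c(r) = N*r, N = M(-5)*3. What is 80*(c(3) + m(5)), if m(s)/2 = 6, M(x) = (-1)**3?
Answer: 240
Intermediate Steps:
M(x) = -1
N = -3 (N = -1*3 = -3)
m(s) = 12 (m(s) = 2*6 = 12)
c(r) = -3*r
80*(c(3) + m(5)) = 80*(-3*3 + 12) = 80*(-9 + 12) = 80*3 = 240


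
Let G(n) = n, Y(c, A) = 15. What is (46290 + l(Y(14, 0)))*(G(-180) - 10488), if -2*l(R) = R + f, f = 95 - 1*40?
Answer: -493448340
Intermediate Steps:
f = 55 (f = 95 - 40 = 55)
l(R) = -55/2 - R/2 (l(R) = -(R + 55)/2 = -(55 + R)/2 = -55/2 - R/2)
(46290 + l(Y(14, 0)))*(G(-180) - 10488) = (46290 + (-55/2 - ½*15))*(-180 - 10488) = (46290 + (-55/2 - 15/2))*(-10668) = (46290 - 35)*(-10668) = 46255*(-10668) = -493448340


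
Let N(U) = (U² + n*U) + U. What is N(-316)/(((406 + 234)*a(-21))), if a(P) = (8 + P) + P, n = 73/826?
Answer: -1208779/264320 ≈ -4.5732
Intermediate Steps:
n = 73/826 (n = 73*(1/826) = 73/826 ≈ 0.088378)
a(P) = 8 + 2*P
N(U) = U² + 899*U/826 (N(U) = (U² + 73*U/826) + U = U² + 899*U/826)
N(-316)/(((406 + 234)*a(-21))) = ((1/826)*(-316)*(899 + 826*(-316)))/(((406 + 234)*(8 + 2*(-21)))) = ((1/826)*(-316)*(899 - 261016))/((640*(8 - 42))) = ((1/826)*(-316)*(-260117))/((640*(-34))) = (41098486/413)/(-21760) = (41098486/413)*(-1/21760) = -1208779/264320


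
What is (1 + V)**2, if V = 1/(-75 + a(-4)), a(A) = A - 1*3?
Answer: 6561/6724 ≈ 0.97576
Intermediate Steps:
a(A) = -3 + A (a(A) = A - 3 = -3 + A)
V = -1/82 (V = 1/(-75 + (-3 - 4)) = 1/(-75 - 7) = 1/(-82) = -1/82 ≈ -0.012195)
(1 + V)**2 = (1 - 1/82)**2 = (81/82)**2 = 6561/6724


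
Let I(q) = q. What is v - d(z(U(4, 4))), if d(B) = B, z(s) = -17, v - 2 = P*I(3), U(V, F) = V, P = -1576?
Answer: -4709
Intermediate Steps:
v = -4726 (v = 2 - 1576*3 = 2 - 4728 = -4726)
v - d(z(U(4, 4))) = -4726 - 1*(-17) = -4726 + 17 = -4709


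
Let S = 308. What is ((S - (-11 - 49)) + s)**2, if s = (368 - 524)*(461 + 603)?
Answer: 27428659456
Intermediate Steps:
s = -165984 (s = -156*1064 = -165984)
((S - (-11 - 49)) + s)**2 = ((308 - (-11 - 49)) - 165984)**2 = ((308 - 1*(-60)) - 165984)**2 = ((308 + 60) - 165984)**2 = (368 - 165984)**2 = (-165616)**2 = 27428659456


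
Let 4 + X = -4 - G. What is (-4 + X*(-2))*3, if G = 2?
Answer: 48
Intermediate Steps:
X = -10 (X = -4 + (-4 - 1*2) = -4 + (-4 - 2) = -4 - 6 = -10)
(-4 + X*(-2))*3 = (-4 - 10*(-2))*3 = (-4 + 20)*3 = 16*3 = 48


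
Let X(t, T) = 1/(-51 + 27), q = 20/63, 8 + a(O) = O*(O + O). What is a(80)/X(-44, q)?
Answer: -307008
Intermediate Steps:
a(O) = -8 + 2*O**2 (a(O) = -8 + O*(O + O) = -8 + O*(2*O) = -8 + 2*O**2)
q = 20/63 (q = 20*(1/63) = 20/63 ≈ 0.31746)
X(t, T) = -1/24 (X(t, T) = 1/(-24) = -1/24)
a(80)/X(-44, q) = (-8 + 2*80**2)/(-1/24) = (-8 + 2*6400)*(-24) = (-8 + 12800)*(-24) = 12792*(-24) = -307008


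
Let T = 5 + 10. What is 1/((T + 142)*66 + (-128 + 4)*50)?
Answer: 1/4162 ≈ 0.00024027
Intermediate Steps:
T = 15
1/((T + 142)*66 + (-128 + 4)*50) = 1/((15 + 142)*66 + (-128 + 4)*50) = 1/(157*66 - 124*50) = 1/(10362 - 6200) = 1/4162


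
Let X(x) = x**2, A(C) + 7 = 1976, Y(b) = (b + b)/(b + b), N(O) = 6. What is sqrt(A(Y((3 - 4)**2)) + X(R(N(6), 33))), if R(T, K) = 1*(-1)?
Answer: sqrt(1970) ≈ 44.385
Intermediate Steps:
R(T, K) = -1
Y(b) = 1 (Y(b) = (2*b)/((2*b)) = (2*b)*(1/(2*b)) = 1)
A(C) = 1969 (A(C) = -7 + 1976 = 1969)
sqrt(A(Y((3 - 4)**2)) + X(R(N(6), 33))) = sqrt(1969 + (-1)**2) = sqrt(1969 + 1) = sqrt(1970)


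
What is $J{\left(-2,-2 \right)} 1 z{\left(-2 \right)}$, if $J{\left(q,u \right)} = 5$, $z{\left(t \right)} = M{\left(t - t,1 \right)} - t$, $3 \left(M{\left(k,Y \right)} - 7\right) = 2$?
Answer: $\frac{145}{3} \approx 48.333$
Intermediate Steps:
$M{\left(k,Y \right)} = \frac{23}{3}$ ($M{\left(k,Y \right)} = 7 + \frac{1}{3} \cdot 2 = 7 + \frac{2}{3} = \frac{23}{3}$)
$z{\left(t \right)} = \frac{23}{3} - t$
$J{\left(-2,-2 \right)} 1 z{\left(-2 \right)} = 5 \cdot 1 \left(\frac{23}{3} - -2\right) = 5 \left(\frac{23}{3} + 2\right) = 5 \cdot \frac{29}{3} = \frac{145}{3}$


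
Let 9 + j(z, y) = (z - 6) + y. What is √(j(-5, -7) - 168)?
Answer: I*√195 ≈ 13.964*I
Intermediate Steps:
j(z, y) = -15 + y + z (j(z, y) = -9 + ((z - 6) + y) = -9 + ((-6 + z) + y) = -9 + (-6 + y + z) = -15 + y + z)
√(j(-5, -7) - 168) = √((-15 - 7 - 5) - 168) = √(-27 - 168) = √(-195) = I*√195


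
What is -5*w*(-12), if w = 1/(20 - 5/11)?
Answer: 132/43 ≈ 3.0698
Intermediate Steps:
w = 11/215 (w = 1/(20 - 5*1/11) = 1/(20 - 5/11) = 1/(215/11) = 11/215 ≈ 0.051163)
-5*w*(-12) = -5*11/215*(-12) = -11/43*(-12) = 132/43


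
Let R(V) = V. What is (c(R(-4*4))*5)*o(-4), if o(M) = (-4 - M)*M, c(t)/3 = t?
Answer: 0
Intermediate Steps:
c(t) = 3*t
o(M) = M*(-4 - M)
(c(R(-4*4))*5)*o(-4) = ((3*(-4*4))*5)*(-1*(-4)*(4 - 4)) = ((3*(-16))*5)*(-1*(-4)*0) = -48*5*0 = -240*0 = 0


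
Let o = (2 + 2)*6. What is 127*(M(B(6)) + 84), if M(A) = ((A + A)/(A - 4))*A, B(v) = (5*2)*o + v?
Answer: 8976360/121 ≈ 74185.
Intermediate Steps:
o = 24 (o = 4*6 = 24)
B(v) = 240 + v (B(v) = (5*2)*24 + v = 10*24 + v = 240 + v)
M(A) = 2*A²/(-4 + A) (M(A) = ((2*A)/(-4 + A))*A = (2*A/(-4 + A))*A = 2*A²/(-4 + A))
127*(M(B(6)) + 84) = 127*(2*(240 + 6)²/(-4 + (240 + 6)) + 84) = 127*(2*246²/(-4 + 246) + 84) = 127*(2*60516/242 + 84) = 127*(2*60516*(1/242) + 84) = 127*(60516/121 + 84) = 127*(70680/121) = 8976360/121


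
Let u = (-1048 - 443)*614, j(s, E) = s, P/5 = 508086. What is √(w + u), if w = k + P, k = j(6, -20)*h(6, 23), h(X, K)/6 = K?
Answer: 2*√406446 ≈ 1275.1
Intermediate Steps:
P = 2540430 (P = 5*508086 = 2540430)
h(X, K) = 6*K
k = 828 (k = 6*(6*23) = 6*138 = 828)
u = -915474 (u = -1491*614 = -915474)
w = 2541258 (w = 828 + 2540430 = 2541258)
√(w + u) = √(2541258 - 915474) = √1625784 = 2*√406446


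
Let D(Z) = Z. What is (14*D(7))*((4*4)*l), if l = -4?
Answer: -6272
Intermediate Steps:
(14*D(7))*((4*4)*l) = (14*7)*((4*4)*(-4)) = 98*(16*(-4)) = 98*(-64) = -6272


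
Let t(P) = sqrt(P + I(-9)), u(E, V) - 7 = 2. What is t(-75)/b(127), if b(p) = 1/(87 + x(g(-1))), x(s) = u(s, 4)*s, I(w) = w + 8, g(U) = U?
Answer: 156*I*sqrt(19) ≈ 679.99*I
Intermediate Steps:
I(w) = 8 + w
u(E, V) = 9 (u(E, V) = 7 + 2 = 9)
x(s) = 9*s
b(p) = 1/78 (b(p) = 1/(87 + 9*(-1)) = 1/(87 - 9) = 1/78)
t(P) = sqrt(-1 + P) (t(P) = sqrt(P + (8 - 9)) = sqrt(P - 1) = sqrt(-1 + P))
t(-75)/b(127) = sqrt(-1 - 75)/(1/78) = sqrt(-76)*78 = (2*I*sqrt(19))*78 = 156*I*sqrt(19)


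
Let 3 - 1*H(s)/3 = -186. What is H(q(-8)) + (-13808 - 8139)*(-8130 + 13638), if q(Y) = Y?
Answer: -120883509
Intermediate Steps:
H(s) = 567 (H(s) = 9 - 3*(-186) = 9 + 558 = 567)
H(q(-8)) + (-13808 - 8139)*(-8130 + 13638) = 567 + (-13808 - 8139)*(-8130 + 13638) = 567 - 21947*5508 = 567 - 120884076 = -120883509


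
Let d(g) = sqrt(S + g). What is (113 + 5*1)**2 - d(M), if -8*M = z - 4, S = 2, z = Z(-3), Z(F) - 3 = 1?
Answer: 13924 - sqrt(2) ≈ 13923.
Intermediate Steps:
Z(F) = 4 (Z(F) = 3 + 1 = 4)
z = 4
M = 0 (M = -(4 - 4)/8 = -1/8*0 = 0)
d(g) = sqrt(2 + g)
(113 + 5*1)**2 - d(M) = (113 + 5*1)**2 - sqrt(2 + 0) = (113 + 5)**2 - sqrt(2) = 118**2 - sqrt(2) = 13924 - sqrt(2)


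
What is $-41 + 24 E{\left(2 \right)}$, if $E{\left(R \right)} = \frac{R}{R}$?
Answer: $-17$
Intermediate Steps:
$E{\left(R \right)} = 1$
$-41 + 24 E{\left(2 \right)} = -41 + 24 \cdot 1 = -41 + 24 = -17$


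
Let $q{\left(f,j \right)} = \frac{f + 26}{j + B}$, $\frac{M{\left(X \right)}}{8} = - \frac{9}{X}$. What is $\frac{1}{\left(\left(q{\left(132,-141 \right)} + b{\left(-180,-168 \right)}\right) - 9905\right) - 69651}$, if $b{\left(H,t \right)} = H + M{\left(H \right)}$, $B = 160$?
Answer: $- \frac{95}{7574092} \approx -1.2543 \cdot 10^{-5}$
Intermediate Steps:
$M{\left(X \right)} = - \frac{72}{X}$ ($M{\left(X \right)} = 8 \left(- \frac{9}{X}\right) = - \frac{72}{X}$)
$q{\left(f,j \right)} = \frac{26 + f}{160 + j}$ ($q{\left(f,j \right)} = \frac{f + 26}{j + 160} = \frac{26 + f}{160 + j}$)
$b{\left(H,t \right)} = H - \frac{72}{H}$
$\frac{1}{\left(\left(q{\left(132,-141 \right)} + b{\left(-180,-168 \right)}\right) - 9905\right) - 69651} = \frac{1}{\left(\left(\frac{26 + 132}{160 - 141} - \left(180 + \frac{72}{-180}\right)\right) - 9905\right) - 69651} = \frac{1}{\left(\left(\frac{1}{19} \cdot 158 - \frac{898}{5}\right) - 9905\right) - 69651} = \frac{1}{\left(\left(\frac{1}{19} \cdot 158 + \left(-180 + \frac{2}{5}\right)\right) - 9905\right) - 69651} = \frac{1}{\left(\left(\frac{158}{19} - \frac{898}{5}\right) - 9905\right) - 69651} = \frac{1}{\left(- \frac{16272}{95} - 9905\right) - 69651} = \frac{1}{- \frac{957247}{95} - 69651} = \frac{1}{- \frac{7574092}{95}} = - \frac{95}{7574092}$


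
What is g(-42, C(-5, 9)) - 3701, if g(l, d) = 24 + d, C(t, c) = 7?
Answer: -3670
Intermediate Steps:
g(-42, C(-5, 9)) - 3701 = (24 + 7) - 3701 = 31 - 3701 = -3670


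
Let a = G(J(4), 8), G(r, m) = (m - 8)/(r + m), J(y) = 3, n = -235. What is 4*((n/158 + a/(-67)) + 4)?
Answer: 794/79 ≈ 10.051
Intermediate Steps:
G(r, m) = (-8 + m)/(m + r)
a = 0 (a = (-8 + 8)/(8 + 3) = 0/11 = (1/11)*0 = 0)
4*((n/158 + a/(-67)) + 4) = 4*((-235/158 + 0/(-67)) + 4) = 4*((-235*1/158 + 0*(-1/67)) + 4) = 4*((-235/158 + 0) + 4) = 4*(-235/158 + 4) = 4*(397/158) = 794/79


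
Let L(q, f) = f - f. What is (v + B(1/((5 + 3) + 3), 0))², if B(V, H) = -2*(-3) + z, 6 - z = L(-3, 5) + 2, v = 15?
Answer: 625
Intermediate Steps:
L(q, f) = 0
z = 4 (z = 6 - (0 + 2) = 6 - 1*2 = 6 - 2 = 4)
B(V, H) = 10 (B(V, H) = -2*(-3) + 4 = 6 + 4 = 10)
(v + B(1/((5 + 3) + 3), 0))² = (15 + 10)² = 25² = 625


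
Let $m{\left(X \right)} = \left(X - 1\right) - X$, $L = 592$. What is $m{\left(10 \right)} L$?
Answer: $-592$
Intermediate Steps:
$m{\left(X \right)} = -1$ ($m{\left(X \right)} = \left(-1 + X\right) - X = -1$)
$m{\left(10 \right)} L = \left(-1\right) 592 = -592$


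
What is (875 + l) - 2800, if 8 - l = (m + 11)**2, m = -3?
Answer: -1981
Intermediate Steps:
l = -56 (l = 8 - (-3 + 11)**2 = 8 - 1*8**2 = 8 - 1*64 = 8 - 64 = -56)
(875 + l) - 2800 = (875 - 56) - 2800 = 819 - 2800 = -1981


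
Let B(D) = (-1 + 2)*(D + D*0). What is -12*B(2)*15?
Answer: -360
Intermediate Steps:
B(D) = D (B(D) = 1*(D + 0) = 1*D = D)
-12*B(2)*15 = -12*2*15 = -24*15 = -360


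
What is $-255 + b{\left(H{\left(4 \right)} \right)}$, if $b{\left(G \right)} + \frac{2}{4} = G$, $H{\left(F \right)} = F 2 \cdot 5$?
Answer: $- \frac{431}{2} \approx -215.5$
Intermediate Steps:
$H{\left(F \right)} = 10 F$ ($H{\left(F \right)} = 2 F 5 = 10 F$)
$b{\left(G \right)} = - \frac{1}{2} + G$
$-255 + b{\left(H{\left(4 \right)} \right)} = -255 + \left(- \frac{1}{2} + 10 \cdot 4\right) = -255 + \left(- \frac{1}{2} + 40\right) = -255 + \frac{79}{2} = - \frac{431}{2}$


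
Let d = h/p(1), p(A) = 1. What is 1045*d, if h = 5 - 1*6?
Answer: -1045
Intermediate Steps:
h = -1 (h = 5 - 6 = -1)
d = -1 (d = -1/1 = -1*1 = -1)
1045*d = 1045*(-1) = -1045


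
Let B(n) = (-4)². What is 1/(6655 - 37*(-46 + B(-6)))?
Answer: 1/7765 ≈ 0.00012878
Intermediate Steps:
B(n) = 16
1/(6655 - 37*(-46 + B(-6))) = 1/(6655 - 37*(-46 + 16)) = 1/(6655 - 37*(-30)) = 1/(6655 + 1110) = 1/7765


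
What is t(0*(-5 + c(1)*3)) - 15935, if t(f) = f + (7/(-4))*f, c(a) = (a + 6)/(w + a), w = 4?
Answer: -15935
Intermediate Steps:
c(a) = (6 + a)/(4 + a) (c(a) = (a + 6)/(4 + a) = (6 + a)/(4 + a))
t(f) = -3*f/4 (t(f) = f + (7*(-¼))*f = f - 7*f/4 = -3*f/4)
t(0*(-5 + c(1)*3)) - 15935 = -0*(-5 + ((6 + 1)/(4 + 1))*3) - 15935 = -0*(-5 + (7/5)*3) - 15935 = -0*(-5 + 21/5) - 15935 = -0*(-4)/5 - 15935 = -¾*0 - 15935 = 0 - 15935 = -15935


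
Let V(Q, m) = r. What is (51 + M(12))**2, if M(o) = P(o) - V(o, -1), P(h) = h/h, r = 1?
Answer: 2601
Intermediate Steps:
V(Q, m) = 1
P(h) = 1
M(o) = 0 (M(o) = 1 - 1*1 = 1 - 1 = 0)
(51 + M(12))**2 = (51 + 0)**2 = 51**2 = 2601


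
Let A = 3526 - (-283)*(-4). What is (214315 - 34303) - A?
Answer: 177618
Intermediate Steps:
A = 2394 (A = 3526 - 1*1132 = 3526 - 1132 = 2394)
(214315 - 34303) - A = (214315 - 34303) - 1*2394 = 180012 - 2394 = 177618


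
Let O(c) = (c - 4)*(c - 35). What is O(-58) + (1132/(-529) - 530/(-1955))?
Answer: 51836832/8993 ≈ 5764.1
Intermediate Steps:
O(c) = (-35 + c)*(-4 + c) (O(c) = (-4 + c)*(-35 + c) = (-35 + c)*(-4 + c))
O(-58) + (1132/(-529) - 530/(-1955)) = (140 + (-58)**2 - 39*(-58)) + (1132/(-529) - 530/(-1955)) = (140 + 3364 + 2262) + (1132*(-1/529) - 530*(-1/1955)) = 5766 + (-1132/529 + 106/391) = 5766 - 16806/8993 = 51836832/8993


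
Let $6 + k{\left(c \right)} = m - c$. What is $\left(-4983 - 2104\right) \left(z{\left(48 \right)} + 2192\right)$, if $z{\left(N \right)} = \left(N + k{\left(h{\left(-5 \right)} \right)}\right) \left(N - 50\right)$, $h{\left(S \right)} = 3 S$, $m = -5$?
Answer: $-14797656$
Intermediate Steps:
$k{\left(c \right)} = -11 - c$ ($k{\left(c \right)} = -6 - \left(5 + c\right) = -11 - c$)
$z{\left(N \right)} = \left(-50 + N\right) \left(4 + N\right)$ ($z{\left(N \right)} = \left(N - \left(11 + 3 \left(-5\right)\right)\right) \left(N - 50\right) = \left(N - -4\right) \left(-50 + N\right) = \left(N + \left(-11 + 15\right)\right) \left(-50 + N\right) = \left(N + 4\right) \left(-50 + N\right) = \left(4 + N\right) \left(-50 + N\right) = \left(-50 + N\right) \left(4 + N\right)$)
$\left(-4983 - 2104\right) \left(z{\left(48 \right)} + 2192\right) = \left(-4983 - 2104\right) \left(\left(-200 + 48^{2} - 2208\right) + 2192\right) = - 7087 \left(\left(-200 + 2304 - 2208\right) + 2192\right) = - 7087 \left(-104 + 2192\right) = \left(-7087\right) 2088 = -14797656$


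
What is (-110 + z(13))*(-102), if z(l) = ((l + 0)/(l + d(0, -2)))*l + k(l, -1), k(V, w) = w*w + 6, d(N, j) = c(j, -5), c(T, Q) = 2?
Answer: 46784/5 ≈ 9356.8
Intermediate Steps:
d(N, j) = 2
k(V, w) = 6 + w**2 (k(V, w) = w**2 + 6 = 6 + w**2)
z(l) = 7 + l**2/(2 + l) (z(l) = ((l + 0)/(l + 2))*l + (6 + (-1)**2) = (l/(2 + l))*l + (6 + 1) = l**2/(2 + l) + 7 = 7 + l**2/(2 + l))
(-110 + z(13))*(-102) = (-110 + (14 + 13**2 + 7*13)/(2 + 13))*(-102) = (-110 + (14 + 169 + 91)/15)*(-102) = (-110 + (1/15)*274)*(-102) = (-110 + 274/15)*(-102) = -1376/15*(-102) = 46784/5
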